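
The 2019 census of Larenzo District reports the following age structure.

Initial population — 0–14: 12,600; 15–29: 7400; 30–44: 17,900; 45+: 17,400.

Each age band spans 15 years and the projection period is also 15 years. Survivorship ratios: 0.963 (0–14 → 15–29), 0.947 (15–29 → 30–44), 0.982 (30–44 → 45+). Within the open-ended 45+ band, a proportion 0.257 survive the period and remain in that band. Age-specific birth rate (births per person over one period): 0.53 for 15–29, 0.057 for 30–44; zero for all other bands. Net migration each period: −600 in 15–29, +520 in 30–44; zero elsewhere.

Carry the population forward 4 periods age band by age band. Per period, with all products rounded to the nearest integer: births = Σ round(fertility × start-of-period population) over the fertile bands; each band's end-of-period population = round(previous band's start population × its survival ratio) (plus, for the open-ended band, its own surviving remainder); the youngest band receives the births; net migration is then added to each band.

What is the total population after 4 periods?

19472

Period 1:
Births: 7400 × 0.53 = 3922, 17900 × 0.057 = 1020 ⇒ total 4942
15–29: 12600 × 0.963 = 12134
30–44: 7400 × 0.947 = 7008
45+: 17900 × 0.982 + 17400 × 0.257 = 17578 + 4472 = 22050
Net migration: 15–29 − 600 → 11534; 30–44 + 520 → 7528
→ [4942, 11534, 7528, 22050]
Period 2:
Births: 11534 × 0.53 = 6113, 7528 × 0.057 = 429 ⇒ total 6542
15–29: 4942 × 0.963 = 4759
30–44: 11534 × 0.947 = 10923
45+: 7528 × 0.982 + 22050 × 0.257 = 7392 + 5667 = 13059
Net migration: 15–29 − 600 → 4159; 30–44 + 520 → 11443
→ [6542, 4159, 11443, 13059]
Period 3:
Births: 4159 × 0.53 = 2204, 11443 × 0.057 = 652 ⇒ total 2856
15–29: 6542 × 0.963 = 6300
30–44: 4159 × 0.947 = 3939
45+: 11443 × 0.982 + 13059 × 0.257 = 11237 + 3356 = 14593
Net migration: 15–29 − 600 → 5700; 30–44 + 520 → 4459
→ [2856, 5700, 4459, 14593]
Period 4:
Births: 5700 × 0.53 = 3021, 4459 × 0.057 = 254 ⇒ total 3275
15–29: 2856 × 0.963 = 2750
30–44: 5700 × 0.947 = 5398
45+: 4459 × 0.982 + 14593 × 0.257 = 4379 + 3750 = 8129
Net migration: 15–29 − 600 → 2150; 30–44 + 520 → 5918
→ [3275, 2150, 5918, 8129]
Total after period 4: 3275 + 2150 + 5918 + 8129 = 19472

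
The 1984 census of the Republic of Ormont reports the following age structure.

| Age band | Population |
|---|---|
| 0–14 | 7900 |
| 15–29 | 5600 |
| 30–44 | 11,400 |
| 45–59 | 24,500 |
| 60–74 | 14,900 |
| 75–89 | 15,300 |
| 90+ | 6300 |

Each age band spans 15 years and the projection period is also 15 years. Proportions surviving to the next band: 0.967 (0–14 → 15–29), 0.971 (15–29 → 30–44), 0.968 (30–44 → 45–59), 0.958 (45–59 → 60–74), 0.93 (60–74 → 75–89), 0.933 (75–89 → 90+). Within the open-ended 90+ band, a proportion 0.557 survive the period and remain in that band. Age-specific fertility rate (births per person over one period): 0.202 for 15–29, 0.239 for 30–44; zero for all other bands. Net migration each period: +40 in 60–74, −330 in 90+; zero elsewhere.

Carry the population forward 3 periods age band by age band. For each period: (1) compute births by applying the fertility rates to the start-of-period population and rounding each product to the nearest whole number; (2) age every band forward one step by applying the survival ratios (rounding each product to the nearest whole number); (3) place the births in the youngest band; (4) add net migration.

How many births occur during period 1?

Period 1:
Births: 5600 × 0.202 = 1131 ; 11400 × 0.239 = 2725 — total 3856
15–29: 7900 × 0.967 = 7639
30–44: 5600 × 0.971 = 5438
45–59: 11400 × 0.968 = 11035
60–74: 24500 × 0.958 = 23471
75–89: 14900 × 0.93 = 13857
90+: 15300 × 0.933 + 6300 × 0.557 = 14275 + 3509 = 17784
Net migration: 60–74 + 40 → 23511; 90+ − 330 → 17454
Giving 3856 / 7639 / 5438 / 11035 / 23511 / 13857 / 17454.

3856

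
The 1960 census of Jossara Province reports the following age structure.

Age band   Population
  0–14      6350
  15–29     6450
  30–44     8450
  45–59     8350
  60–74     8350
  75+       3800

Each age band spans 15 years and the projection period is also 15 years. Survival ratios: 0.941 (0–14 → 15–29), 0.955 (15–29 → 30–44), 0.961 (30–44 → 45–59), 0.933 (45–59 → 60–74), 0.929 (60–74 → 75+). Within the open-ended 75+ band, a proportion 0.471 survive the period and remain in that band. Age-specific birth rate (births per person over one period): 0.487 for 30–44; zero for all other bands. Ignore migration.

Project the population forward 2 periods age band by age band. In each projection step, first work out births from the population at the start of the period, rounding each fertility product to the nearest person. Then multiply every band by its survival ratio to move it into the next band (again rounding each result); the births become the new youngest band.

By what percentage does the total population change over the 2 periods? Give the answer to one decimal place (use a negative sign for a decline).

After projecting period 1:
Births: 8450 × 0.487 = 4115
15–29: 6350 × 0.941 = 5975
30–44: 6450 × 0.955 = 6160
45–59: 8450 × 0.961 = 8120
60–74: 8350 × 0.933 = 7791
75+: 8350 × 0.929 + 3800 × 0.471 = 7757 + 1790 = 9547
→ [4115, 5975, 6160, 8120, 7791, 9547]
After projecting period 2:
Births: 6160 × 0.487 = 3000
15–29: 4115 × 0.941 = 3872
30–44: 5975 × 0.955 = 5706
45–59: 6160 × 0.961 = 5920
60–74: 8120 × 0.933 = 7576
75+: 7791 × 0.929 + 9547 × 0.471 = 7238 + 4497 = 11735
→ [3000, 3872, 5706, 5920, 7576, 11735]
Total: 41750 → 37809; change = -3941; percentage change = -9.4%

-9.4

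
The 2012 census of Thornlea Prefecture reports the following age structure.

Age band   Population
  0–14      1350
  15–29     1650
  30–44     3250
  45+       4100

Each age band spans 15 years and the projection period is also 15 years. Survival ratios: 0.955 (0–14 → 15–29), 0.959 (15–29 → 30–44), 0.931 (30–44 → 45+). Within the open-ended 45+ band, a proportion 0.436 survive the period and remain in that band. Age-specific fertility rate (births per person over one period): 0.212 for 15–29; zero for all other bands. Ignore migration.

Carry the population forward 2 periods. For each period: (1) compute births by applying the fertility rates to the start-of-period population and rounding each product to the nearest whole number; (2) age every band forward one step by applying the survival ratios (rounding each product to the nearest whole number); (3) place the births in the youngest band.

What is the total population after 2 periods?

5415

Numbering the bands 1..4 from youngest to oldest:
[period 1]
Births: 1650 * 0.212 = 350
Band 2: 1350 * 0.955 = 1289
Band 3: 1650 * 0.959 = 1582
Band 4: 3250 * 0.931 + 4100 * 0.436 = 3026 + 1788 = 4814
Giving 350 / 1289 / 1582 / 4814.
[period 2]
Births: 1289 * 0.212 = 273
Band 2: 350 * 0.955 = 334
Band 3: 1289 * 0.959 = 1236
Band 4: 1582 * 0.931 + 4814 * 0.436 = 1473 + 2099 = 3572
Giving 273 / 334 / 1236 / 3572.
Total after period 2: 273 + 334 + 1236 + 3572 = 5415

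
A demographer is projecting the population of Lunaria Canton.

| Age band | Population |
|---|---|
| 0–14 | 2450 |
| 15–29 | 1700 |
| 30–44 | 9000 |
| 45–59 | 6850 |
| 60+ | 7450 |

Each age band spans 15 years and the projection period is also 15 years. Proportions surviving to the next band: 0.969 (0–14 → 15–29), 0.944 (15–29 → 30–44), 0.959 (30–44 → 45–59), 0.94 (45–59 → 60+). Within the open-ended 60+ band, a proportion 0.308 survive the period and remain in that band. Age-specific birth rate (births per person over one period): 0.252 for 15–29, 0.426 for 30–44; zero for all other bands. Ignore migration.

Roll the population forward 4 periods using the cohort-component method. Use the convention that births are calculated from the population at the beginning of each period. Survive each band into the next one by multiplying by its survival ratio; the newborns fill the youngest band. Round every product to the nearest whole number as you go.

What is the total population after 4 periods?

12309

Let group 1 be 0–14 through group 5 = 60+.
Period 1.
Births: 1700 × 0.252 = 428, 9000 × 0.426 = 3834 → total 4262
Group 2: 2450 × 0.969 = 2374
Group 3: 1700 × 0.944 = 1605
Group 4: 9000 × 0.959 = 8631
Group 5: 6850 × 0.94 + 7450 × 0.308 = 6439 + 2295 = 8734
→ [4262, 2374, 1605, 8631, 8734]
Period 2.
Births: 2374 × 0.252 = 598, 1605 × 0.426 = 684 → total 1282
Group 2: 4262 × 0.969 = 4130
Group 3: 2374 × 0.944 = 2241
Group 4: 1605 × 0.959 = 1539
Group 5: 8631 × 0.94 + 8734 × 0.308 = 8113 + 2690 = 10803
→ [1282, 4130, 2241, 1539, 10803]
Period 3.
Births: 4130 × 0.252 = 1041, 2241 × 0.426 = 955 → total 1996
Group 2: 1282 × 0.969 = 1242
Group 3: 4130 × 0.944 = 3899
Group 4: 2241 × 0.959 = 2149
Group 5: 1539 × 0.94 + 10803 × 0.308 = 1447 + 3327 = 4774
→ [1996, 1242, 3899, 2149, 4774]
Period 4.
Births: 1242 × 0.252 = 313, 3899 × 0.426 = 1661 → total 1974
Group 2: 1996 × 0.969 = 1934
Group 3: 1242 × 0.944 = 1172
Group 4: 3899 × 0.959 = 3739
Group 5: 2149 × 0.94 + 4774 × 0.308 = 2020 + 1470 = 3490
→ [1974, 1934, 1172, 3739, 3490]
Total after period 4: 1974 + 1934 + 1172 + 3739 + 3490 = 12309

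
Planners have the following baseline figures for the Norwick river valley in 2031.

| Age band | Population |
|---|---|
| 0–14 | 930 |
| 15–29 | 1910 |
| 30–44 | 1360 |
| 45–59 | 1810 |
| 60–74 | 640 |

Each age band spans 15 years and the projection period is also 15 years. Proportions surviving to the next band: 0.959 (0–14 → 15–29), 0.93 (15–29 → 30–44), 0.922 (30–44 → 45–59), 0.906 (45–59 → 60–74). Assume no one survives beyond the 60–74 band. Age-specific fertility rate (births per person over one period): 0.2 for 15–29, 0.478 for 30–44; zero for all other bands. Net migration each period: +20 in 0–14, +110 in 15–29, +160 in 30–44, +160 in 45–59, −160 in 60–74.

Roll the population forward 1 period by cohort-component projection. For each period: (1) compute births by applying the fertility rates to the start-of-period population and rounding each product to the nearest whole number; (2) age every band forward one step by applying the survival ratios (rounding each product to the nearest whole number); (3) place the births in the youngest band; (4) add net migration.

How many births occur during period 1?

1032

— Period 1 —
Births: 1910 * 0.2 = 382  |  1360 * 0.478 = 650 → total 1032
15–29: 930 * 0.959 = 892
30–44: 1910 * 0.93 = 1776
45–59: 1360 * 0.922 = 1254
60–74: 1810 * 0.906 = 1640
Net migration: 0–14 + 20 → 1052; 15–29 + 110 → 1002; 30–44 + 160 → 1936; 45–59 + 160 → 1414; 60–74 − 160 → 1480
End of period: [1052, 1002, 1936, 1414, 1480]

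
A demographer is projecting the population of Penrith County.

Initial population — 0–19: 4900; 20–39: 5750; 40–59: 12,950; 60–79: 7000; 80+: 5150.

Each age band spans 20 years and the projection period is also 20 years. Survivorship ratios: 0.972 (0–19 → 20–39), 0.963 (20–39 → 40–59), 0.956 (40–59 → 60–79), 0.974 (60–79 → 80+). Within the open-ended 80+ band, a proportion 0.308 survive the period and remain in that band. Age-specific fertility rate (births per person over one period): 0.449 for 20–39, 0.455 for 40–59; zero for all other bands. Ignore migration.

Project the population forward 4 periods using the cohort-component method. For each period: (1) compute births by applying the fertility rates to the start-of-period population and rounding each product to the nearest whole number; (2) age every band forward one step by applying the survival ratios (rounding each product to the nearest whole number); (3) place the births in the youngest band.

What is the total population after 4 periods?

[period 1]
Births: 5750 * 0.449 = 2582 ; 12950 * 0.455 = 5892 ⇒ total 8474
20–39: 4900 * 0.972 = 4763
40–59: 5750 * 0.963 = 5537
60–79: 12950 * 0.956 = 12380
80+: 7000 * 0.974 + 5150 * 0.308 = 6818 + 1586 = 8404
→ [8474, 4763, 5537, 12380, 8404]
[period 2]
Births: 4763 * 0.449 = 2139 ; 5537 * 0.455 = 2519 ⇒ total 4658
20–39: 8474 * 0.972 = 8237
40–59: 4763 * 0.963 = 4587
60–79: 5537 * 0.956 = 5293
80+: 12380 * 0.974 + 8404 * 0.308 = 12058 + 2588 = 14646
→ [4658, 8237, 4587, 5293, 14646]
[period 3]
Births: 8237 * 0.449 = 3698 ; 4587 * 0.455 = 2087 ⇒ total 5785
20–39: 4658 * 0.972 = 4528
40–59: 8237 * 0.963 = 7932
60–79: 4587 * 0.956 = 4385
80+: 5293 * 0.974 + 14646 * 0.308 = 5155 + 4511 = 9666
→ [5785, 4528, 7932, 4385, 9666]
[period 4]
Births: 4528 * 0.449 = 2033 ; 7932 * 0.455 = 3609 ⇒ total 5642
20–39: 5785 * 0.972 = 5623
40–59: 4528 * 0.963 = 4360
60–79: 7932 * 0.956 = 7583
80+: 4385 * 0.974 + 9666 * 0.308 = 4271 + 2977 = 7248
→ [5642, 5623, 4360, 7583, 7248]
Total after period 4: 5642 + 5623 + 4360 + 7583 + 7248 = 30456

30456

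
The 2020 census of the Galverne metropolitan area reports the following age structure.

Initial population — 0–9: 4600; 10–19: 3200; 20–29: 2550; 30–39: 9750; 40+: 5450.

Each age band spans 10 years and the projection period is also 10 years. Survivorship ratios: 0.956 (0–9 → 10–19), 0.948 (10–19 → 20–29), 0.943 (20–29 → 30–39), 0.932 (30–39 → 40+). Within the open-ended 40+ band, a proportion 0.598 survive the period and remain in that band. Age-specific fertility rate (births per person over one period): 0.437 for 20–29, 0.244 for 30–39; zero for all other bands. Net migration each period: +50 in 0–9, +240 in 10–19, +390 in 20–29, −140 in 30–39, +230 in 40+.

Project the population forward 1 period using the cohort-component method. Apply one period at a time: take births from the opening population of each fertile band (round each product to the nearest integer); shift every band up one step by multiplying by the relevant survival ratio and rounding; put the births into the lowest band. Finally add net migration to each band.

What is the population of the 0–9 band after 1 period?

Call the groups 1 to 5, youngest first.
[period 1]
Births: 2550 × 0.437 = 1114, 9750 × 0.244 = 2379 ⇒ total 3493
Group 2: 4600 × 0.956 = 4398
Group 3: 3200 × 0.948 = 3034
Group 4: 2550 × 0.943 = 2405
Group 5: 9750 × 0.932 + 5450 × 0.598 = 9087 + 3259 = 12346
Net migration: Group 1 + 50 → 3543; Group 2 + 240 → 4638; Group 3 + 390 → 3424; Group 4 − 140 → 2265; Group 5 + 230 → 12576
→ [3543, 4638, 3424, 2265, 12576]

3543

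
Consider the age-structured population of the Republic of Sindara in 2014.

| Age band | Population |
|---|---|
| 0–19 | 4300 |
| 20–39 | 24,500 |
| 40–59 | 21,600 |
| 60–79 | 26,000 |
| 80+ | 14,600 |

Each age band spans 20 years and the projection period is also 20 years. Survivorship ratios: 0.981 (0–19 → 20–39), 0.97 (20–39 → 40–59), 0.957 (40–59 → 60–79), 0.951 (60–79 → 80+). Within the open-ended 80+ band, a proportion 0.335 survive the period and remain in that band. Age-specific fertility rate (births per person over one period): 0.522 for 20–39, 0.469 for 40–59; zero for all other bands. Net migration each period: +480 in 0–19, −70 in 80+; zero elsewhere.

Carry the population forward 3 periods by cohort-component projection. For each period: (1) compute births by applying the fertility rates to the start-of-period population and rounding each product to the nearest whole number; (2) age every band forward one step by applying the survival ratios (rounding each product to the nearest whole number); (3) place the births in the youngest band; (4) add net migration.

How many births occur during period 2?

After projecting period 1:
Births: 24500 × 0.522 = 12789 ; 21600 × 0.469 = 10130 — total 22919
20–39: 4300 × 0.981 = 4218
40–59: 24500 × 0.97 = 23765
60–79: 21600 × 0.957 = 20671
80+: 26000 × 0.951 + 14600 × 0.335 = 24726 + 4891 = 29617
Net migration: 0–19 + 480 → 23399; 80+ − 70 → 29547
Giving 23399 / 4218 / 23765 / 20671 / 29547.
After projecting period 2:
Births: 4218 × 0.522 = 2202 ; 23765 × 0.469 = 11146 — total 13348
20–39: 23399 × 0.981 = 22954
40–59: 4218 × 0.97 = 4091
60–79: 23765 × 0.957 = 22743
80+: 20671 × 0.951 + 29547 × 0.335 = 19658 + 9898 = 29556
Net migration: 0–19 + 480 → 13828; 80+ − 70 → 29486
Giving 13828 / 22954 / 4091 / 22743 / 29486.

13348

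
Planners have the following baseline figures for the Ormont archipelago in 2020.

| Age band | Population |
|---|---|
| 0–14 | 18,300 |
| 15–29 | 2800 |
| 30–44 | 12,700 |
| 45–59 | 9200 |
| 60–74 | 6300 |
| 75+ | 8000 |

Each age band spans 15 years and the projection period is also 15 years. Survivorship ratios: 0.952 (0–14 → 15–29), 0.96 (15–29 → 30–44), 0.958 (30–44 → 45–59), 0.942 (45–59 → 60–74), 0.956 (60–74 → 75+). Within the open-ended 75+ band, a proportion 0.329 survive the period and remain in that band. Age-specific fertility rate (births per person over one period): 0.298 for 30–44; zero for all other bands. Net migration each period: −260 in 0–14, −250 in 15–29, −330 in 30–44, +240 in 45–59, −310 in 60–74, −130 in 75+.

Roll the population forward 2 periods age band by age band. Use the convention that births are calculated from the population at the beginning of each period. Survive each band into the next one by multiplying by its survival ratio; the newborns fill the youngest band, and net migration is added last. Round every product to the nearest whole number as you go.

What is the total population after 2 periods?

44243

[period 1]
Births: 12700 × 0.298 = 3785
15–29: 18300 × 0.952 = 17422
30–44: 2800 × 0.96 = 2688
45–59: 12700 × 0.958 = 12167
60–74: 9200 × 0.942 = 8666
75+: 6300 × 0.956 + 8000 × 0.329 = 6023 + 2632 = 8655
Net migration: 0–14 − 260 → 3525; 15–29 − 250 → 17172; 30–44 − 330 → 2358; 45–59 + 240 → 12407; 60–74 − 310 → 8356; 75+ − 130 → 8525
End of period: [3525, 17172, 2358, 12407, 8356, 8525]
[period 2]
Births: 2358 × 0.298 = 703
15–29: 3525 × 0.952 = 3356
30–44: 17172 × 0.96 = 16485
45–59: 2358 × 0.958 = 2259
60–74: 12407 × 0.942 = 11687
75+: 8356 × 0.956 + 8525 × 0.329 = 7988 + 2805 = 10793
Net migration: 0–14 − 260 → 443; 15–29 − 250 → 3106; 30–44 − 330 → 16155; 45–59 + 240 → 2499; 60–74 − 310 → 11377; 75+ − 130 → 10663
End of period: [443, 3106, 16155, 2499, 11377, 10663]
Total after period 2: 443 + 3106 + 16155 + 2499 + 11377 + 10663 = 44243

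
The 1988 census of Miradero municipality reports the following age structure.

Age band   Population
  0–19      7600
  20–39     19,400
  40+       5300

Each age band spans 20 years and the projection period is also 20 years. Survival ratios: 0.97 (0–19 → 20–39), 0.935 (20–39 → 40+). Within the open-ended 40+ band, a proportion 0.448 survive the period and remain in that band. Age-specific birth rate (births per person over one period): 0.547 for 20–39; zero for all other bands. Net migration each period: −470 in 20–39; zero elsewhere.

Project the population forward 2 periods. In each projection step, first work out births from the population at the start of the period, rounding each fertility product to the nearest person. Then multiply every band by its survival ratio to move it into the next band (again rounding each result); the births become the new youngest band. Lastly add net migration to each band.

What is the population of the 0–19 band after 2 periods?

3775

Period 1.
Births: 19400 × 0.547 = 10612
20–39: 7600 × 0.97 = 7372
40+: 19400 × 0.935 + 5300 × 0.448 = 18139 + 2374 = 20513
Net migration: 20–39 − 470 → 6902
→ [10612, 6902, 20513]
Period 2.
Births: 6902 × 0.547 = 3775
20–39: 10612 × 0.97 = 10294
40+: 6902 × 0.935 + 20513 × 0.448 = 6453 + 9190 = 15643
Net migration: 20–39 − 470 → 9824
→ [3775, 9824, 15643]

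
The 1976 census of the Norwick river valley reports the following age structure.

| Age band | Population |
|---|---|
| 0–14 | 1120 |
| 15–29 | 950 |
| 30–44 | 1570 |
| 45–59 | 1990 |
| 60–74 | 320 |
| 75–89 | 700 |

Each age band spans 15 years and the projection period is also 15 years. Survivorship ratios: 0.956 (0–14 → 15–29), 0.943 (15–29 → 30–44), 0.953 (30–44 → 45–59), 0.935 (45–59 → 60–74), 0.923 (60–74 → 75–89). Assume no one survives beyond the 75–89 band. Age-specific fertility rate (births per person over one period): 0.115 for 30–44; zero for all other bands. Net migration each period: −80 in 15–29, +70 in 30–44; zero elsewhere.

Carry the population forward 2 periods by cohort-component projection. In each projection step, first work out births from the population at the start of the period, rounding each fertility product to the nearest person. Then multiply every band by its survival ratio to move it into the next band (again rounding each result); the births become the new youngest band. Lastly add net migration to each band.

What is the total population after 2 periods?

5247

Let group 1 be 0–14 through group 6 = 75–89.
Period 1:
Births: 1570 × 0.115 = 181
Group 2: 1120 × 0.956 = 1071
Group 3: 950 × 0.943 = 896
Group 4: 1570 × 0.953 = 1496
Group 5: 1990 × 0.935 = 1861
Group 6: 320 × 0.923 = 295
Net migration: Group 2 − 80 → 991; Group 3 + 70 → 966
→ [181, 991, 966, 1496, 1861, 295]
Period 2:
Births: 966 × 0.115 = 111
Group 2: 181 × 0.956 = 173
Group 3: 991 × 0.943 = 935
Group 4: 966 × 0.953 = 921
Group 5: 1496 × 0.935 = 1399
Group 6: 1861 × 0.923 = 1718
Net migration: Group 2 − 80 → 93; Group 3 + 70 → 1005
→ [111, 93, 1005, 921, 1399, 1718]
Total after period 2: 111 + 93 + 1005 + 921 + 1399 + 1718 = 5247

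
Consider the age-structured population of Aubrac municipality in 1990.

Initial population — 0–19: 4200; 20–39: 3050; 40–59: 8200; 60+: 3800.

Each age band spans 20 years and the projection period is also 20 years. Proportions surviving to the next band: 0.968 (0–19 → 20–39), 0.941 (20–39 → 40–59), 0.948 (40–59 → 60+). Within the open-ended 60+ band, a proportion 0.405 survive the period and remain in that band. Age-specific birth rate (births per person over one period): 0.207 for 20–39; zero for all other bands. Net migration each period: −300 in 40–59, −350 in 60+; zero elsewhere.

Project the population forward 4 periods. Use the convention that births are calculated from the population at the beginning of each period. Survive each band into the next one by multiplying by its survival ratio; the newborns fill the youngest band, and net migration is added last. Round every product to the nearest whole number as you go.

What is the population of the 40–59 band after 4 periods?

467

— Period 1 —
Births: 3050 * 0.207 = 631
20–39: 4200 * 0.968 = 4066
40–59: 3050 * 0.941 = 2870
60+: 8200 * 0.948 + 3800 * 0.405 = 7774 + 1539 = 9313
Net migration: 40–59 − 300 → 2570; 60+ − 350 → 8963
End of period: [631, 4066, 2570, 8963]
— Period 2 —
Births: 4066 * 0.207 = 842
20–39: 631 * 0.968 = 611
40–59: 4066 * 0.941 = 3826
60+: 2570 * 0.948 + 8963 * 0.405 = 2436 + 3630 = 6066
Net migration: 40–59 − 300 → 3526; 60+ − 350 → 5716
End of period: [842, 611, 3526, 5716]
— Period 3 —
Births: 611 * 0.207 = 126
20–39: 842 * 0.968 = 815
40–59: 611 * 0.941 = 575
60+: 3526 * 0.948 + 5716 * 0.405 = 3343 + 2315 = 5658
Net migration: 40–59 − 300 → 275; 60+ − 350 → 5308
End of period: [126, 815, 275, 5308]
— Period 4 —
Births: 815 * 0.207 = 169
20–39: 126 * 0.968 = 122
40–59: 815 * 0.941 = 767
60+: 275 * 0.948 + 5308 * 0.405 = 261 + 2150 = 2411
Net migration: 40–59 − 300 → 467; 60+ − 350 → 2061
End of period: [169, 122, 467, 2061]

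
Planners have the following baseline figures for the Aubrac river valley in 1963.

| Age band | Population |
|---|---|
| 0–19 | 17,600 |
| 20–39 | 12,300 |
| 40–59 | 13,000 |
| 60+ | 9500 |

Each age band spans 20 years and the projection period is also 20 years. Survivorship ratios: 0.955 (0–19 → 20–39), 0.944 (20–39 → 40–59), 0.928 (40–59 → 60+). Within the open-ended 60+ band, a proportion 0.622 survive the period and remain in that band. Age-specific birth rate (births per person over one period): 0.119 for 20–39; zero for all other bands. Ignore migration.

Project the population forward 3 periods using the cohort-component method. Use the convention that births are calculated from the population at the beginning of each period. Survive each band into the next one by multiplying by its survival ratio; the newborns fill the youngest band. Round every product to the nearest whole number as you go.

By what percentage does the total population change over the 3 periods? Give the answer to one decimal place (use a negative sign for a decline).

Numbering the groups 1..4 from youngest to oldest:
Period 1.
Births: 12300 × 0.119 = 1464
Group 2: 17600 × 0.955 = 16808
Group 3: 12300 × 0.944 = 11611
Group 4: 13000 × 0.928 + 9500 × 0.622 = 12064 + 5909 = 17973
→ [1464, 16808, 11611, 17973]
Period 2.
Births: 16808 × 0.119 = 2000
Group 2: 1464 × 0.955 = 1398
Group 3: 16808 × 0.944 = 15867
Group 4: 11611 × 0.928 + 17973 × 0.622 = 10775 + 11179 = 21954
→ [2000, 1398, 15867, 21954]
Period 3.
Births: 1398 × 0.119 = 166
Group 2: 2000 × 0.955 = 1910
Group 3: 1398 × 0.944 = 1320
Group 4: 15867 × 0.928 + 21954 × 0.622 = 14725 + 13655 = 28380
→ [166, 1910, 1320, 28380]
Total: 52400 → 31776; change = -20624; percentage change = -39.4%

-39.4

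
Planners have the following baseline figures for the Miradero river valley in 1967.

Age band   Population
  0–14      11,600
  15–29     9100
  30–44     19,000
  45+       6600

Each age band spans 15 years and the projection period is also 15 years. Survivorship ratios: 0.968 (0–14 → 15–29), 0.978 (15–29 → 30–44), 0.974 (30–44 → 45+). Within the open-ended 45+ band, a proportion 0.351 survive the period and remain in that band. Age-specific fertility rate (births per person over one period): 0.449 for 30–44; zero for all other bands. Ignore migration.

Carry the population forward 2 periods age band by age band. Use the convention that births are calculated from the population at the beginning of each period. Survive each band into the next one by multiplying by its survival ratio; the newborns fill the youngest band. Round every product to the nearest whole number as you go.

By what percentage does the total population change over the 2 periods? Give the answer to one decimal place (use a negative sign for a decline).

Let group 1 be 0–14 through group 4 = 45+.
Period 1:
Births: 19000 × 0.449 = 8531
Group 2: 11600 × 0.968 = 11229
Group 3: 9100 × 0.978 = 8900
Group 4: 19000 × 0.974 + 6600 × 0.351 = 18506 + 2317 = 20823
Population now: 0–14=8531, 15–29=11229, 30–44=8900, 45+=20823
Period 2:
Births: 8900 × 0.449 = 3996
Group 2: 8531 × 0.968 = 8258
Group 3: 11229 × 0.978 = 10982
Group 4: 8900 × 0.974 + 20823 × 0.351 = 8669 + 7309 = 15978
Population now: 0–14=3996, 15–29=8258, 30–44=10982, 45+=15978
Total: 46300 → 39214; change = -7086; percentage change = -15.3%

-15.3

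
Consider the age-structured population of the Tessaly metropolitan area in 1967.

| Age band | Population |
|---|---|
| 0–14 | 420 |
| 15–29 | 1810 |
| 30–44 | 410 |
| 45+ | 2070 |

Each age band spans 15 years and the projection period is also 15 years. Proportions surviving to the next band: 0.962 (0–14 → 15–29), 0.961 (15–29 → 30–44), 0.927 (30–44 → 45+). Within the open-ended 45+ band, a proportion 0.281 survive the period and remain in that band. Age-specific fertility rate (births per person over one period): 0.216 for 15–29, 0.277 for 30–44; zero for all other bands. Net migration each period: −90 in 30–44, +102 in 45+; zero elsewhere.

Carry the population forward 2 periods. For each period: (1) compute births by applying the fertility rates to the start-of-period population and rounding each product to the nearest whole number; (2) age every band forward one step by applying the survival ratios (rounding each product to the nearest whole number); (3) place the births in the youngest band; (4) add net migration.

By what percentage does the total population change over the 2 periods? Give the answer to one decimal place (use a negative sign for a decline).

-30.8

Numbering the bands 1..4 from youngest to oldest:
[period 1]
Births: 1810 × 0.216 = 391  |  410 × 0.277 = 114 → total 505
Band 2: 420 × 0.962 = 404
Band 3: 1810 × 0.961 = 1739
Band 4: 410 × 0.927 + 2070 × 0.281 = 380 + 582 = 962
Net migration: Band 3 − 90 → 1649; Band 4 + 102 → 1064
Population now: 0–14=505, 15–29=404, 30–44=1649, 45+=1064
[period 2]
Births: 404 × 0.216 = 87  |  1649 × 0.277 = 457 → total 544
Band 2: 505 × 0.962 = 486
Band 3: 404 × 0.961 = 388
Band 4: 1649 × 0.927 + 1064 × 0.281 = 1529 + 299 = 1828
Net migration: Band 3 − 90 → 298; Band 4 + 102 → 1930
Population now: 0–14=544, 15–29=486, 30–44=298, 45+=1930
Total: 4710 → 3258; change = -1452; percentage change = -30.8%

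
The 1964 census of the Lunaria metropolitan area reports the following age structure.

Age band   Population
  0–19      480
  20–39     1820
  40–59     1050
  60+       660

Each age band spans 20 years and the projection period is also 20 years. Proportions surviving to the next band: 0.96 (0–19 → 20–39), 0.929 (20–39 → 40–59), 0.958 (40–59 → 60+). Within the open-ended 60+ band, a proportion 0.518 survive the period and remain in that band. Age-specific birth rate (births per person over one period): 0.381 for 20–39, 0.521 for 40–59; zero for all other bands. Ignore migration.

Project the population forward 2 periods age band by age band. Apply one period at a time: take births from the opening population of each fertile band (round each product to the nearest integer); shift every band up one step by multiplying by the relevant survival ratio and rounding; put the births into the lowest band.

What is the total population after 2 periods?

4993

[period 1]
Births: 1820 * 0.381 = 693 ; 1050 * 0.521 = 547 ⇒ total 1240
20–39: 480 * 0.96 = 461
40–59: 1820 * 0.929 = 1691
60+: 1050 * 0.958 + 660 * 0.518 = 1006 + 342 = 1348
End of period: [1240, 461, 1691, 1348]
[period 2]
Births: 461 * 0.381 = 176 ; 1691 * 0.521 = 881 ⇒ total 1057
20–39: 1240 * 0.96 = 1190
40–59: 461 * 0.929 = 428
60+: 1691 * 0.958 + 1348 * 0.518 = 1620 + 698 = 2318
End of period: [1057, 1190, 428, 2318]
Total after period 2: 1057 + 1190 + 428 + 2318 = 4993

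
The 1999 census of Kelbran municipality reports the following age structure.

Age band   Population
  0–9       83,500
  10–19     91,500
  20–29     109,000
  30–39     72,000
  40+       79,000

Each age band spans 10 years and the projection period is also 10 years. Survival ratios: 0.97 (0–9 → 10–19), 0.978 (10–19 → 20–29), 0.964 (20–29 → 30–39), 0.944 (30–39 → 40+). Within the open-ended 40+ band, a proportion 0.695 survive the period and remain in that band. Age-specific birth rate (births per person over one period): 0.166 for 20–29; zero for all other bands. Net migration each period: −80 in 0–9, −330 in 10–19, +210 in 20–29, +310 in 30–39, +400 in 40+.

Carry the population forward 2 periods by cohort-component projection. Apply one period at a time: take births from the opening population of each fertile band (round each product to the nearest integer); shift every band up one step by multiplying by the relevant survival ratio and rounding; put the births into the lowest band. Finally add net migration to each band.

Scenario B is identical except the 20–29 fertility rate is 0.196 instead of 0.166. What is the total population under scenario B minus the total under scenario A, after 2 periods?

5862

Period 1:
Births: 109000 × 0.166 = 18094
10–19: 83500 × 0.97 = 80995
20–29: 91500 × 0.978 = 89487
30–39: 109000 × 0.964 = 105076
40+: 72000 × 0.944 + 79000 × 0.695 = 67968 + 54905 = 122873
Net migration: 0–9 − 80 → 18014; 10–19 − 330 → 80665; 20–29 + 210 → 89697; 30–39 + 310 → 105386; 40+ + 400 → 123273
→ [18014, 80665, 89697, 105386, 123273]
Period 2:
Births: 89697 × 0.166 = 14890
10–19: 18014 × 0.97 = 17474
20–29: 80665 × 0.978 = 78890
30–39: 89697 × 0.964 = 86468
40+: 105386 × 0.944 + 123273 × 0.695 = 99484 + 85675 = 185159
Net migration: 0–9 − 80 → 14810; 10–19 − 330 → 17144; 20–29 + 210 → 79100; 30–39 + 310 → 86778; 40+ + 400 → 185559
→ [14810, 17144, 79100, 86778, 185559]
Scenario A total after 2 periods: 383391
Scenario B projection —
Period 1:
Births: 109000 × 0.196 = 21364
10–19: 83500 × 0.97 = 80995
20–29: 91500 × 0.978 = 89487
30–39: 109000 × 0.964 = 105076
40+: 72000 × 0.944 + 79000 × 0.695 = 67968 + 54905 = 122873
Net migration: 0–9 − 80 → 21284; 10–19 − 330 → 80665; 20–29 + 210 → 89697; 30–39 + 310 → 105386; 40+ + 400 → 123273
→ [21284, 80665, 89697, 105386, 123273]
Period 2:
Births: 89697 × 0.196 = 17581
10–19: 21284 × 0.97 = 20645
20–29: 80665 × 0.978 = 78890
30–39: 89697 × 0.964 = 86468
40+: 105386 × 0.944 + 123273 × 0.695 = 99484 + 85675 = 185159
Net migration: 0–9 − 80 → 17501; 10–19 − 330 → 20315; 20–29 + 210 → 79100; 30–39 + 310 → 86778; 40+ + 400 → 185559
→ [17501, 20315, 79100, 86778, 185559]
Scenario B total after 2 periods: 389253
Difference B − A = 389253 − 383391 = 5862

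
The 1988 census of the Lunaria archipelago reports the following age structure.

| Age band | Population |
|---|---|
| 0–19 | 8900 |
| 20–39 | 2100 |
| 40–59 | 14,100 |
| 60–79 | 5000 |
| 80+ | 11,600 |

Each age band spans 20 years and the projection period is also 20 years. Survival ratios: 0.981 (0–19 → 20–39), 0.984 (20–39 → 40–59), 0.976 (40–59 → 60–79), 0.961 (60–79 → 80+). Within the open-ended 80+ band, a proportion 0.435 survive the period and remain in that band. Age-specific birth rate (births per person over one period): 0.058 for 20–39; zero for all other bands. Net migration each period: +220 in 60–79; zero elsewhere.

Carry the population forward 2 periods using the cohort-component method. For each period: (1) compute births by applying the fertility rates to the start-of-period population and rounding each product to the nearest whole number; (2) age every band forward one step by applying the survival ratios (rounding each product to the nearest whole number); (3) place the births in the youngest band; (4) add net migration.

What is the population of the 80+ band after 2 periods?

Period 1:
Births: 2100 × 0.058 = 122
20–39: 8900 × 0.981 = 8731
40–59: 2100 × 0.984 = 2066
60–79: 14100 × 0.976 = 13762
80+: 5000 × 0.961 + 11600 × 0.435 = 4805 + 5046 = 9851
Net migration: 60–79 + 220 → 13982
→ [122, 8731, 2066, 13982, 9851]
Period 2:
Births: 8731 × 0.058 = 506
20–39: 122 × 0.981 = 120
40–59: 8731 × 0.984 = 8591
60–79: 2066 × 0.976 = 2016
80+: 13982 × 0.961 + 9851 × 0.435 = 13437 + 4285 = 17722
Net migration: 60–79 + 220 → 2236
→ [506, 120, 8591, 2236, 17722]

17722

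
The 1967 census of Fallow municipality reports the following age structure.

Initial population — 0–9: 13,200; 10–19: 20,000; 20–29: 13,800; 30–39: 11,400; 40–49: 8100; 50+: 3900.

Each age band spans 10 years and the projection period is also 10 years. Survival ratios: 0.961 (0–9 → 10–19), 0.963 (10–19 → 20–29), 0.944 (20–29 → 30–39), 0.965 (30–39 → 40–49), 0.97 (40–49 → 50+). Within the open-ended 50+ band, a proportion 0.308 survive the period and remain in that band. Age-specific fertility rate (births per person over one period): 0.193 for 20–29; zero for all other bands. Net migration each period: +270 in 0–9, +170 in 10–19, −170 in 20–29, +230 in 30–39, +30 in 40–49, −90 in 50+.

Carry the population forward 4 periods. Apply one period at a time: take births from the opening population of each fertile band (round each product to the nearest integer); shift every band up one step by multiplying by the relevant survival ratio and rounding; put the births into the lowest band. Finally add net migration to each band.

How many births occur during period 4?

523

Period 1.
Births: 13800 * 0.193 = 2663
10–19: 13200 * 0.961 = 12685
20–29: 20000 * 0.963 = 19260
30–39: 13800 * 0.944 = 13027
40–49: 11400 * 0.965 = 11001
50+: 8100 * 0.97 + 3900 * 0.308 = 7857 + 1201 = 9058
Net migration: 0–9 + 270 → 2933; 10–19 + 170 → 12855; 20–29 − 170 → 19090; 30–39 + 230 → 13257; 40–49 + 30 → 11031; 50+ − 90 → 8968
Population now: 0–9=2933, 10–19=12855, 20–29=19090, 30–39=13257, 40–49=11031, 50+=8968
Period 2.
Births: 19090 * 0.193 = 3684
10–19: 2933 * 0.961 = 2819
20–29: 12855 * 0.963 = 12379
30–39: 19090 * 0.944 = 18021
40–49: 13257 * 0.965 = 12793
50+: 11031 * 0.97 + 8968 * 0.308 = 10700 + 2762 = 13462
Net migration: 0–9 + 270 → 3954; 10–19 + 170 → 2989; 20–29 − 170 → 12209; 30–39 + 230 → 18251; 40–49 + 30 → 12823; 50+ − 90 → 13372
Population now: 0–9=3954, 10–19=2989, 20–29=12209, 30–39=18251, 40–49=12823, 50+=13372
Period 3.
Births: 12209 * 0.193 = 2356
10–19: 3954 * 0.961 = 3800
20–29: 2989 * 0.963 = 2878
30–39: 12209 * 0.944 = 11525
40–49: 18251 * 0.965 = 17612
50+: 12823 * 0.97 + 13372 * 0.308 = 12438 + 4119 = 16557
Net migration: 0–9 + 270 → 2626; 10–19 + 170 → 3970; 20–29 − 170 → 2708; 30–39 + 230 → 11755; 40–49 + 30 → 17642; 50+ − 90 → 16467
Population now: 0–9=2626, 10–19=3970, 20–29=2708, 30–39=11755, 40–49=17642, 50+=16467
Period 4.
Births: 2708 * 0.193 = 523
10–19: 2626 * 0.961 = 2524
20–29: 3970 * 0.963 = 3823
30–39: 2708 * 0.944 = 2556
40–49: 11755 * 0.965 = 11344
50+: 17642 * 0.97 + 16467 * 0.308 = 17113 + 5072 = 22185
Net migration: 0–9 + 270 → 793; 10–19 + 170 → 2694; 20–29 − 170 → 3653; 30–39 + 230 → 2786; 40–49 + 30 → 11374; 50+ − 90 → 22095
Population now: 0–9=793, 10–19=2694, 20–29=3653, 30–39=2786, 40–49=11374, 50+=22095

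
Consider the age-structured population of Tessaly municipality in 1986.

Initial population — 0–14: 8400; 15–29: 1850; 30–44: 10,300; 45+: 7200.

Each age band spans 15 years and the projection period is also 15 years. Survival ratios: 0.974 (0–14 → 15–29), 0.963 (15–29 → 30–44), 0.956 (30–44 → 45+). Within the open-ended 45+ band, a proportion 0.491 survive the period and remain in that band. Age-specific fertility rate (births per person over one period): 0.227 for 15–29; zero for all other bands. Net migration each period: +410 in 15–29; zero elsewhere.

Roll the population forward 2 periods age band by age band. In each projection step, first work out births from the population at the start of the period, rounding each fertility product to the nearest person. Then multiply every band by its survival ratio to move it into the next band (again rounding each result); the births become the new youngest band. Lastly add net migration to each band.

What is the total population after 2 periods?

After projecting period 1:
Births: 1850 × 0.227 = 420
15–29: 8400 × 0.974 = 8182
30–44: 1850 × 0.963 = 1782
45+: 10300 × 0.956 + 7200 × 0.491 = 9847 + 3535 = 13382
Net migration: 15–29 + 410 → 8592
Population now: 0–14=420, 15–29=8592, 30–44=1782, 45+=13382
After projecting period 2:
Births: 8592 × 0.227 = 1950
15–29: 420 × 0.974 = 409
30–44: 8592 × 0.963 = 8274
45+: 1782 × 0.956 + 13382 × 0.491 = 1704 + 6571 = 8275
Net migration: 15–29 + 410 → 819
Population now: 0–14=1950, 15–29=819, 30–44=8274, 45+=8275
Total after period 2: 1950 + 819 + 8274 + 8275 = 19318

19318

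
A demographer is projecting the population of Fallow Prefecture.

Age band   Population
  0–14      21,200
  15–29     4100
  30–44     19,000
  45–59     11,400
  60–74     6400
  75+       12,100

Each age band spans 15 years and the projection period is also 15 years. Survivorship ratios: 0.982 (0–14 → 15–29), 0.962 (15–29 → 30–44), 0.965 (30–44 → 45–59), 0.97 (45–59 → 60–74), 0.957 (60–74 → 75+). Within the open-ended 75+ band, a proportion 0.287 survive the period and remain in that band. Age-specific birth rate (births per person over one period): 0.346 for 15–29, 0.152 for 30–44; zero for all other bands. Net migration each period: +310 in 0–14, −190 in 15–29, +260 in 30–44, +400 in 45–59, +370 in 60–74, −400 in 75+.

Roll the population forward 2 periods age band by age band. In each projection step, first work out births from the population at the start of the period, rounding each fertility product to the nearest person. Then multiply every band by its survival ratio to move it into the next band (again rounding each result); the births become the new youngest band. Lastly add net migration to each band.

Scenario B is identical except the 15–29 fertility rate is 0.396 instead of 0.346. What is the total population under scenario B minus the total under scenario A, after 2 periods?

Call the bands 1 to 6, youngest first.
Period 1.
Births: 4100 * 0.346 = 1419  |  19000 * 0.152 = 2888 → total 4307
Band 2: 21200 * 0.982 = 20818
Band 3: 4100 * 0.962 = 3944
Band 4: 19000 * 0.965 = 18335
Band 5: 11400 * 0.97 = 11058
Band 6: 6400 * 0.957 + 12100 * 0.287 = 6125 + 3473 = 9598
Net migration: Band 1 + 310 → 4617; Band 2 − 190 → 20628; Band 3 + 260 → 4204; Band 4 + 400 → 18735; Band 5 + 370 → 11428; Band 6 − 400 → 9198
Giving 4617 / 20628 / 4204 / 18735 / 11428 / 9198.
Period 2.
Births: 20628 * 0.346 = 7137  |  4204 * 0.152 = 639 → total 7776
Band 2: 4617 * 0.982 = 4534
Band 3: 20628 * 0.962 = 19844
Band 4: 4204 * 0.965 = 4057
Band 5: 18735 * 0.97 = 18173
Band 6: 11428 * 0.957 + 9198 * 0.287 = 10937 + 2640 = 13577
Net migration: Band 1 + 310 → 8086; Band 2 − 190 → 4344; Band 3 + 260 → 20104; Band 4 + 400 → 4457; Band 5 + 370 → 18543; Band 6 − 400 → 13177
Giving 8086 / 4344 / 20104 / 4457 / 18543 / 13177.
Scenario A total after 2 periods: 68711
Scenario B projection —
Period 1.
Births: 4100 * 0.396 = 1624  |  19000 * 0.152 = 2888 → total 4512
Band 2: 21200 * 0.982 = 20818
Band 3: 4100 * 0.962 = 3944
Band 4: 19000 * 0.965 = 18335
Band 5: 11400 * 0.97 = 11058
Band 6: 6400 * 0.957 + 12100 * 0.287 = 6125 + 3473 = 9598
Net migration: Band 1 + 310 → 4822; Band 2 − 190 → 20628; Band 3 + 260 → 4204; Band 4 + 400 → 18735; Band 5 + 370 → 11428; Band 6 − 400 → 9198
Giving 4822 / 20628 / 4204 / 18735 / 11428 / 9198.
Period 2.
Births: 20628 * 0.396 = 8169  |  4204 * 0.152 = 639 → total 8808
Band 2: 4822 * 0.982 = 4735
Band 3: 20628 * 0.962 = 19844
Band 4: 4204 * 0.965 = 4057
Band 5: 18735 * 0.97 = 18173
Band 6: 11428 * 0.957 + 9198 * 0.287 = 10937 + 2640 = 13577
Net migration: Band 1 + 310 → 9118; Band 2 − 190 → 4545; Band 3 + 260 → 20104; Band 4 + 400 → 4457; Band 5 + 370 → 18543; Band 6 − 400 → 13177
Giving 9118 / 4545 / 20104 / 4457 / 18543 / 13177.
Scenario B total after 2 periods: 69944
Difference B − A = 69944 − 68711 = 1233

1233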